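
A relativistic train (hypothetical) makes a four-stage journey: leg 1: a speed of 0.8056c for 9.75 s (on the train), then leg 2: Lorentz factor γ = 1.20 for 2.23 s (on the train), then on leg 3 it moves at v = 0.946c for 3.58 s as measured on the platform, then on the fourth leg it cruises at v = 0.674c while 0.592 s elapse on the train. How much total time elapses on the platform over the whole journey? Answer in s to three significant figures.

Leg 1: γ = 1/√(1 − 0.8056²) = 1/√0.3510 = 1.688; Δt_1 = 1.688 × 9.75 = 16.46 s.
Leg 2: γ = 1.20; Δt_2 = 1.200 × 2.23 = 2.676 s.
Leg 3: 3.58 s is already measured on the platform.
Leg 4: γ = 1/√(1 − 0.674²) = 1/√0.5457 = 1.354; Δt_4 = 1.354 × 0.592 = 0.8014 s.
Total: 16.46 + 2.676 + 3.580 + 0.8014 s.

Δt = 23.5 s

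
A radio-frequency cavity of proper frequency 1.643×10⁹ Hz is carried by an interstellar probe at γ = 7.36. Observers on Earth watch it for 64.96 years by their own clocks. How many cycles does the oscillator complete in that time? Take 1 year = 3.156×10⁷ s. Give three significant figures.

N = 4.58×10¹⁷

γ = 7.36
During 64.96 years of lab time, the oscillator's proper time advances by τ = Δt/γ = 64.96/7.360 = 8.826 years = 2.786×10⁸ s.
N = f × τ = 1.643×10⁹ × 2.786×10⁸ = 4.577×10¹⁷.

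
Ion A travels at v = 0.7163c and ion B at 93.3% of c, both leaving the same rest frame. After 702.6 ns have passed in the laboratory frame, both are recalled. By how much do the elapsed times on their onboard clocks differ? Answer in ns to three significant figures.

A: γ = 1/√(1 − 0.7163²) = 1/√0.4869 = 1.433; τ_A = 702.6/1.433 = 490.3 ns.
B: β = 0.933; γ = 1/√(1 − 0.933²) = 1/√0.1295 = 2.779; τ_B = 702.6/2.779 = 252.8 ns.

|τ_A − τ_B| = 237 ns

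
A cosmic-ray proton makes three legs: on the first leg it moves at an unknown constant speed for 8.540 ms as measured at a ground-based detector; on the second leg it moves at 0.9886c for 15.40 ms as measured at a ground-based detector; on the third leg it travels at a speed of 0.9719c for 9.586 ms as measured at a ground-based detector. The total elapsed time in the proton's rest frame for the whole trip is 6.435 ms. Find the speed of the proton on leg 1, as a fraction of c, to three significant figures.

β = 0.976

Leg 1: speed unknown; τ_1 = 8.540/γ_1.
Leg 2: γ = 1/√(1 − 0.9886²) = 1/√0.02267 = 6.642; τ_2 = 15.40/6.642 = 2.319 ms.
Leg 3: γ = 1/√(1 − 0.9719²) = 1/√0.05541 = 4.248; τ_3 = 9.586/4.248 = 2.256 ms.
Total proper time: τ_1 + 2.319 + 2.256 = 6.435, so τ_1 = 6.435 − 4.575 = 1.860 ms.
γ_1 = 8.540/1.860 = 4.592; β = √(1 − 1/γ²) = √0.9526.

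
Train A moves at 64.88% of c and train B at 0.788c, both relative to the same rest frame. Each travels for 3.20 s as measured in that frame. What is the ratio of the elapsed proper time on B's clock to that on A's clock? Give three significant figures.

A: β = 0.6488; γ = 1/√(1 − 0.6488²) = 1/√0.5791 = 1.314. B: γ = 1/√(1 − 0.788²) = 1/√0.3791 = 1.624.
τ_A/τ_B = γ_B/γ_A = 1.624/1.314 = 1.236, so τ_B/τ_A = 0.8091.

τ_B/τ_A = 0.809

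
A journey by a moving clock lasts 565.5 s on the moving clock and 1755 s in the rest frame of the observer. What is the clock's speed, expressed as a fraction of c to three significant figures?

The proper time is measured on the moving clock (both events occur at the clock's location); Δt is measured in the rest frame of the observer. γ = Δt/τ = 1755/565.5 = 3.103.
β = √(1 − 1/γ²) = √(1 − 0.1038) = √0.8962

v = 0.947c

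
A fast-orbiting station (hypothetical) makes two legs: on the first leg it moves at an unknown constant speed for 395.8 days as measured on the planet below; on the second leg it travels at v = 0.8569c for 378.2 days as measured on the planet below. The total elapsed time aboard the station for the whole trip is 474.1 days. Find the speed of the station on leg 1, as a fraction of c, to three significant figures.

β = 0.709

Leg 1: speed unknown; τ_1 = 395.8/γ_1.
Leg 2: γ = 1/√(1 − 0.8569²) = 1/√0.2657 = 1.940; τ_2 = 378.2/1.940 = 195.0 days.
Total proper time: τ_1 + 195.0 = 474.1, so τ_1 = 474.1 − 195.0 = 279.1 days.
γ_1 = 395.8/279.1 = 1.418; β = √(1 − 1/γ²) = √0.5026.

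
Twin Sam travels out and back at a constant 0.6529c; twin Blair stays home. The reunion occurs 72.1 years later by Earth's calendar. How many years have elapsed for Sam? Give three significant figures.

τ = 54.6 years

γ = 1/√(1 − 0.6529²) = 1/√0.5737 = 1.320
Sam's clock measures proper time along the trip: τ = Δt/γ = 72.1/1.320 years.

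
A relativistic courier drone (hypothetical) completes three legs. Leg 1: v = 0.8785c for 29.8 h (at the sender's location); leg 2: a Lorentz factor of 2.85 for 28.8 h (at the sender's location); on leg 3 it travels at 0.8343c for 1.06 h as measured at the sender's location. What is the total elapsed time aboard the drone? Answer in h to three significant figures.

Leg 1: γ = 1/√(1 − 0.8785²) = 1/√0.2282 = 2.093; τ_1 = 29.8/2.093 = 14.24 h.
Leg 2: γ = 2.85; τ_2 = 28.8/2.850 = 10.11 h.
Leg 3: γ = 1/√(1 − 0.8343²) = 1/√0.3039 = 1.814; τ_3 = 1.06/1.814 = 0.5844 h.
Total: 14.24 + 10.11 + 0.5844 h.

τ = 24.9 h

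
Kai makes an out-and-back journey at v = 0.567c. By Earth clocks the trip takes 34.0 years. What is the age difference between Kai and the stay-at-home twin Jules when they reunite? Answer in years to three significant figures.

γ = 1/√(1 − 0.567²) = 1/√0.6785 = 1.214
Kai's elapsed proper time: τ = 34.0/1.214 = 28.01 years.
Age gap = Δt − τ = 34.0 − 28.01 years.

Δt − τ = 5.99 years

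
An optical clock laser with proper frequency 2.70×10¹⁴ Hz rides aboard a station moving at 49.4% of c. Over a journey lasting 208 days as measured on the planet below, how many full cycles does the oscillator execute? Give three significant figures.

N = 4.22×10²¹

β = 0.494; γ = 1/√(1 − 0.494²) = 1/√0.7560 = 1.150
The oscillator's own cycle count is N = f × τ where τ is the proper time aboard the station. τ = Δt/γ = 208/1.150 = 180.8 days = 1.563×10⁷ s.
N = 2.70×10¹⁴ × 1.563×10⁷ = 4.219×10²¹.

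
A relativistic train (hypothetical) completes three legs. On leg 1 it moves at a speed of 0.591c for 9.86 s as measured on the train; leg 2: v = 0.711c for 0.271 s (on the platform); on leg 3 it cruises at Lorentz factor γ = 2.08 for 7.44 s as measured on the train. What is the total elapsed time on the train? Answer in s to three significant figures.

τ = 17.5 s

Leg 1: 9.86 s is already measured on the train.
Leg 2: γ = 1/√(1 − 0.711²) = 1/√0.4945 = 1.422; τ_2 = 0.271/1.422 = 0.1906 s.
Leg 3: 7.44 s is already measured on the train.
Total: 9.860 + 0.1906 + 7.440 s.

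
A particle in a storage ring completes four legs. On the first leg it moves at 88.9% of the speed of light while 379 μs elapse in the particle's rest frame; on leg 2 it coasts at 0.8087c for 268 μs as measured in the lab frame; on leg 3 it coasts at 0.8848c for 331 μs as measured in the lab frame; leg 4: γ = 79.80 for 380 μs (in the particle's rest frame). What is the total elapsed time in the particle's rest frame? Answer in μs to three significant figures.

Leg 1: 379 μs is already measured in the particle's rest frame.
Leg 2: γ = 1/√(1 − 0.8087²) = 1/√0.3460 = 1.700; τ_2 = 268/1.700 = 157.6 μs.
Leg 3: γ = 1/√(1 − 0.8848²) = 1/√0.2171 = 2.146; τ_3 = 331/2.146 = 154.2 μs.
Leg 4: 380 μs is already measured in the particle's rest frame.
Total: 379.0 + 157.6 + 154.2 + 380.0 μs.

τ = 1070 μs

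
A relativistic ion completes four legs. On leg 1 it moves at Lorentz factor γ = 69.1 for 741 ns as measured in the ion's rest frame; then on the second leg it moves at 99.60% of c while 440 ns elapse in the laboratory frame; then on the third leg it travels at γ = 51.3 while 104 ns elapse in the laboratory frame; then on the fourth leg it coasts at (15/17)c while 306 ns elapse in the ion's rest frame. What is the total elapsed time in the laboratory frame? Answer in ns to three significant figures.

Δt = 5.24×10⁴ ns

Leg 1: γ = 69.1; Δt_1 = 69.10 × 741 = 5.120×10⁴ ns.
Leg 2: 440 ns is already measured in the laboratory frame.
Leg 3: 104 ns is already measured in the laboratory frame.
Leg 4: γ = 1/√(1 − (15/17)²) = 17/8 = 2.125; Δt_4 = 2.125 × 306 = 650.2 ns.
Total: 5.120×10⁴ + 440.0 + 104.0 + 650.2 ns.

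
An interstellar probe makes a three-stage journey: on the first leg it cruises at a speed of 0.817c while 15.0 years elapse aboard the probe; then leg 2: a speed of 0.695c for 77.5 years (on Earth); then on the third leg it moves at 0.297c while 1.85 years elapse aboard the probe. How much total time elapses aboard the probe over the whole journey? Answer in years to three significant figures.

τ = 72.6 years

Leg 1: 15.0 years is already measured aboard the probe.
Leg 2: γ = 1/√(1 − 0.695²) = 1/√0.5170 = 1.391; τ_2 = 77.5/1.391 = 55.72 years.
Leg 3: 1.85 years is already measured aboard the probe.
Total: 15.00 + 55.72 + 1.850 years.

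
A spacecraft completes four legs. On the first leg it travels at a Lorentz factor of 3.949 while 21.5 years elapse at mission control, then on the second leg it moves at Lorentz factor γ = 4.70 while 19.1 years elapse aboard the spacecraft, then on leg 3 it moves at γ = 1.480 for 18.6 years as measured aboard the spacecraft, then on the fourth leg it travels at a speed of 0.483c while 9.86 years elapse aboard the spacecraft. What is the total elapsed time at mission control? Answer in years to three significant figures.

Leg 1: 21.5 years is already measured at mission control.
Leg 2: γ = 4.70; Δt_2 = 4.700 × 19.1 = 89.77 years.
Leg 3: γ = 1.480; Δt_3 = 1.480 × 18.6 = 27.53 years.
Leg 4: γ = 1/√(1 − 0.483²) = 1/√0.7667 = 1.142; Δt_4 = 1.142 × 9.86 = 11.26 years.
Total: 21.50 + 89.77 + 27.53 + 11.26 years.

Δt = 150 years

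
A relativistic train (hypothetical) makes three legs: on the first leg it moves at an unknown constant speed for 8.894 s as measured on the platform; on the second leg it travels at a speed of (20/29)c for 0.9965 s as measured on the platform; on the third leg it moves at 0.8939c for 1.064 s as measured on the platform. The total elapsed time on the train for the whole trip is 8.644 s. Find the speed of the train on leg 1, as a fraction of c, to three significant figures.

Leg 1: speed unknown; τ_1 = 8.894/γ_1.
Leg 2: γ = 1/√(1 − (20/29)²) = 29/21 ≈ 1.381; τ_2 = 0.9965/1.381 = 0.7216 s.
Leg 3: γ = 1/√(1 − 0.8939²) = 1/√0.2009 = 2.231; τ_3 = 1.064/2.231 = 0.4770 s.
Total proper time: τ_1 + 0.7216 + 0.4770 = 8.644, so τ_1 = 8.644 − 1.199 = 7.445 s.
γ_1 = 8.894/7.445 = 1.195; β = √(1 − 1/γ²) = √0.2992.

β = 0.547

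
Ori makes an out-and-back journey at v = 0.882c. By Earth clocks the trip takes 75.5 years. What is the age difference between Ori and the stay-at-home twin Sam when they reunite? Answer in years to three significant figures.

γ = 1/√(1 − 0.882²) = 1/√0.2221 = 2.122
Ori's elapsed proper time: τ = 75.5/2.122 = 35.58 years.
Age gap = Δt − τ = 75.5 − 35.58 years.

Δt − τ = 39.9 years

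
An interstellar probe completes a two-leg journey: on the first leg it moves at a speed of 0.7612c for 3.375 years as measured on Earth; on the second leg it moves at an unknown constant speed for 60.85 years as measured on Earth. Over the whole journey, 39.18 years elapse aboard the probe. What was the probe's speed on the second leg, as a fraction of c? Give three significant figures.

Leg 1: γ = 1/√(1 − 0.7612²) = 1/√0.4206 = 1.542; τ_1 = 3.375/1.542 = 2.189 years.
Leg 2: speed unknown; τ_2 = 60.85/γ_2.
Total proper time: 2.189 + τ_2 = 39.18, so τ_2 = 39.18 − 2.189 = 36.99 years.
γ_2 = 60.85/36.99 = 1.645; β = √(1 − 1/γ²) = √0.6304.

β = 0.794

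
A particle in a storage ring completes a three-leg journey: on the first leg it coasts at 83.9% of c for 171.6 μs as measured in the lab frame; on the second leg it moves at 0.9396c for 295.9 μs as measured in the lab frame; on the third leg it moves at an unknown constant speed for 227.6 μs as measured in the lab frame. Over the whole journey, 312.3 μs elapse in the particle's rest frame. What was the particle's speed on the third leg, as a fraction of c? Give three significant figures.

Leg 1: β = 0.839; γ = 1/√(1 − 0.839²) = 1/√0.2961 = 1.838; τ_1 = 171.6/1.838 = 93.37 μs.
Leg 2: γ = 1/√(1 − 0.9396²) = 1/√0.1172 = 2.922; τ_2 = 295.9/2.922 = 101.3 μs.
Leg 3: speed unknown; τ_3 = 227.6/γ_3.
Total proper time: 93.37 + 101.3 + τ_3 = 312.3, so τ_3 = 312.3 − 194.7 = 117.6 μs.
γ_3 = 227.6/117.6 = 1.935; β = √(1 − 1/γ²) = √0.7328.

β = 0.856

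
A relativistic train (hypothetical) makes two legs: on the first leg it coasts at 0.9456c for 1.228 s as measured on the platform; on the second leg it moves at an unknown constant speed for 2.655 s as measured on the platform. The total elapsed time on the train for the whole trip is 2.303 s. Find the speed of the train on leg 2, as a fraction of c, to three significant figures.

β = 0.697

Leg 1: γ = 1/√(1 − 0.9456²) = 1/√0.1058 = 3.074; τ_1 = 1.228/3.074 = 0.3995 s.
Leg 2: speed unknown; τ_2 = 2.655/γ_2.
Total proper time: 0.3995 + τ_2 = 2.303, so τ_2 = 2.303 − 0.3995 = 1.903 s.
γ_2 = 2.655/1.903 = 1.395; β = √(1 − 1/γ²) = √0.4860.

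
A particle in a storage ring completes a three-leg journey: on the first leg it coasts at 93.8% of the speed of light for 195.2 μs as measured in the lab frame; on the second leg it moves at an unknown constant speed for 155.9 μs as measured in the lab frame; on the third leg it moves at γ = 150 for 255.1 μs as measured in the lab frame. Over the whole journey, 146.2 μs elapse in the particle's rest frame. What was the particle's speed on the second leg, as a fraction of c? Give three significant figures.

Leg 1: β = 0.938; γ = 1/√(1 − 0.938²) = 1/√0.1202 = 2.885; τ_1 = 195.2/2.885 = 67.66 μs.
Leg 2: speed unknown; τ_2 = 155.9/γ_2.
Leg 3: γ = 150; τ_3 = 255.1/150.0 = 1.701 μs.
Total proper time: 67.66 + τ_2 + 1.701 = 146.2, so τ_2 = 146.2 − 69.36 = 76.84 μs.
γ_2 = 155.9/76.84 = 2.029; β = √(1 − 1/γ²) = √0.7571.

β = 0.870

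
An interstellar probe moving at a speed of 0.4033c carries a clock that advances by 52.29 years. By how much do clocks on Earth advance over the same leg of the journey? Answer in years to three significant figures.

Δt = 57.1 years

γ = 1/√(1 − 0.4033²) = 1/√0.8373 = 1.093
The interval measured aboard the probe is the proper time (both events occur at the same place in that frame); the lab-frame interval is Δt = γτ = 1.093 × 52.29 years.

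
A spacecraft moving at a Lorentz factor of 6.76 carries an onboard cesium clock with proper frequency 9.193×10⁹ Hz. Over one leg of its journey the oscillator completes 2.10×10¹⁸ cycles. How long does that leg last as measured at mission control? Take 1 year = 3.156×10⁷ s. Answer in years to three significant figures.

γ = 6.76
Proper time for N cycles: τ = N/f = 2.10×10¹⁸/(9.193×10⁹) = 2.284×10⁸ s = 7.238 years.
Lab-frame duration Δt = γτ = 6.760 × 7.238 = 48.93 years.

Δt = 48.9 years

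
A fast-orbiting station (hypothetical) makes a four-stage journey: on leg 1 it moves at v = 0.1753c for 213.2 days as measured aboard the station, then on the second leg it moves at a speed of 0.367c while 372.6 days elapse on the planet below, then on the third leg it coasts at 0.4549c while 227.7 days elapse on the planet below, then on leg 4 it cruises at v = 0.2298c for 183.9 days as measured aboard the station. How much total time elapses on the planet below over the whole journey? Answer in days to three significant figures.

Δt = 1010 days

Leg 1: γ = 1/√(1 − 0.1753²) = 1/√0.9693 = 1.016; Δt_1 = 1.016 × 213.2 = 216.6 days.
Leg 2: 372.6 days is already measured on the planet below.
Leg 3: 227.7 days is already measured on the planet below.
Leg 4: γ = 1/√(1 − 0.2298²) = 1/√0.9472 = 1.027; Δt_4 = 1.027 × 183.9 = 189.0 days.
Total: 216.6 + 372.6 + 227.7 + 189.0 days.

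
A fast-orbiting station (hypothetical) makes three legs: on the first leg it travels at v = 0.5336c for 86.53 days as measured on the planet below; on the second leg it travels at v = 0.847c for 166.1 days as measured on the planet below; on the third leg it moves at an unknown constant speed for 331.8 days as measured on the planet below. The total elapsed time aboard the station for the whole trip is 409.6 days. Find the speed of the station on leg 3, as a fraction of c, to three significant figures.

β = 0.664

Leg 1: γ = 1/√(1 − 0.5336²) = 1/√0.7153 = 1.182; τ_1 = 86.53/1.182 = 73.18 days.
Leg 2: γ = 1/√(1 − 0.847²) = 1/√0.2826 = 1.881; τ_2 = 166.1/1.881 = 88.30 days.
Leg 3: speed unknown; τ_3 = 331.8/γ_3.
Total proper time: 73.18 + 88.30 + τ_3 = 409.6, so τ_3 = 409.6 − 161.5 = 248.1 days.
γ_3 = 331.8/248.1 = 1.337; β = √(1 − 1/γ²) = √0.4408.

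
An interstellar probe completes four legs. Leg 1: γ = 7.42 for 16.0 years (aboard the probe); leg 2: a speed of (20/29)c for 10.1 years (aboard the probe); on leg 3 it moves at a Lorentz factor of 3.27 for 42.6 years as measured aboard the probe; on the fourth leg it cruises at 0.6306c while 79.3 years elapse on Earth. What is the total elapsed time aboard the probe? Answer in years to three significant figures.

Leg 1: 16.0 years is already measured aboard the probe.
Leg 2: 10.1 years is already measured aboard the probe.
Leg 3: 42.6 years is already measured aboard the probe.
Leg 4: γ = 1/√(1 − 0.6306²) = 1/√0.6023 = 1.288; τ_4 = 79.3/1.288 = 61.55 years.
Total: 16.00 + 10.10 + 42.60 + 61.55 years.

τ = 130 years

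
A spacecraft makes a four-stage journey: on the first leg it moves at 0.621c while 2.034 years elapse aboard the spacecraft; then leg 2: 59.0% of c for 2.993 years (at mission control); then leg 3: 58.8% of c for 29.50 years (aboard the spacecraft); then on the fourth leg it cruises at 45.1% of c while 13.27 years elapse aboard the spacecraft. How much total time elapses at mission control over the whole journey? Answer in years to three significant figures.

Leg 1: γ = 1/√(1 − 0.621²) = 1/√0.6144 = 1.276; Δt_1 = 1.276 × 2.034 = 2.595 years.
Leg 2: 2.993 years is already measured at mission control.
Leg 3: β = 0.588; γ = 1/√(1 − 0.588²) = 1/√0.6543 = 1.236; Δt_3 = 1.236 × 29.50 = 36.47 years.
Leg 4: β = 0.451; γ = 1/√(1 − 0.451²) = 1/√0.7966 = 1.120; Δt_4 = 1.120 × 13.27 = 14.87 years.
Total: 2.595 + 2.993 + 36.47 + 14.87 years.

Δt = 56.9 years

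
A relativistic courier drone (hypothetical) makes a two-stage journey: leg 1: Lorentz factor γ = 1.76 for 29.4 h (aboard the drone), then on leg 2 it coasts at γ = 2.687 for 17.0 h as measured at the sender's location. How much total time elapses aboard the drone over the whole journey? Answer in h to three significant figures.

Leg 1: 29.4 h is already measured aboard the drone.
Leg 2: γ = 2.687; τ_2 = 17.0/2.687 = 6.327 h.
Total: 29.40 + 6.327 h.

τ = 35.7 h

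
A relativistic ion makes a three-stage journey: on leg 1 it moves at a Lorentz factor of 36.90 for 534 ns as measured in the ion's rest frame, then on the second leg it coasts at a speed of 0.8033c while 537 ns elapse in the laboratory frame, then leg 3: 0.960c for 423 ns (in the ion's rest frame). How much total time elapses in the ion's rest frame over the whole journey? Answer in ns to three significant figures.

Leg 1: 534 ns is already measured in the ion's rest frame.
Leg 2: γ = 1/√(1 − 0.8033²) = 1/√0.3547 = 1.679; τ_2 = 537/1.679 = 319.8 ns.
Leg 3: 423 ns is already measured in the ion's rest frame.
Total: 534.0 + 319.8 + 423.0 ns.

τ = 1280 ns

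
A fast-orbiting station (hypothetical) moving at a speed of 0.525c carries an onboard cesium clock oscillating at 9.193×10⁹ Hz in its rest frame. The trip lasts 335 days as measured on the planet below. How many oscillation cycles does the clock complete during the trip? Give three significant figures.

N = 2.26×10¹⁷

γ = 1/√(1 − 0.525²) = 1/√0.7244 = 1.175
The oscillator's own cycle count is N = f × τ where τ is the proper time aboard the station. τ = Δt/γ = 335/1.175 = 285.1 days = 2.463×10⁷ s.
N = 9.193×10⁹ × 2.463×10⁷ = 2.265×10¹⁷.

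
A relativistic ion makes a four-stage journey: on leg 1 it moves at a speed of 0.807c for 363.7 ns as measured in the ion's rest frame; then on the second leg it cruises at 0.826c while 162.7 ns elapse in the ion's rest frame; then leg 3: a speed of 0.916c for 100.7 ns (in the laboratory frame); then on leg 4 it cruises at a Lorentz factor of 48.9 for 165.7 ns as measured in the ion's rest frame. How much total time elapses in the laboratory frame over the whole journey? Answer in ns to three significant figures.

Leg 1: γ = 1/√(1 − 0.807²) = 1/√0.3488 = 1.693; Δt_1 = 1.693 × 363.7 = 615.9 ns.
Leg 2: γ = 1/√(1 − 0.826²) = 1/√0.3177 = 1.774; Δt_2 = 1.774 × 162.7 = 288.6 ns.
Leg 3: 100.7 ns is already measured in the laboratory frame.
Leg 4: γ = 48.9; Δt_4 = 48.90 × 165.7 = 8103 ns.
Total: 615.9 + 288.6 + 100.7 + 8103 ns.

Δt = 9110 ns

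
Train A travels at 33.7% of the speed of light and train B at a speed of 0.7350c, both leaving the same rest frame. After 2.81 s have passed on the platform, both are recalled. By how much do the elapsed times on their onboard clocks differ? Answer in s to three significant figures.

|τ_A − τ_B| = 0.740 s

A: β = 0.337; γ = 1/√(1 − 0.337²) = 1/√0.8864 = 1.062; τ_A = 2.81/1.062 = 2.646 s.
B: γ = 1/√(1 − 0.7350²) = 1/√0.4598 = 1.475; τ_B = 2.81/1.475 = 1.905 s.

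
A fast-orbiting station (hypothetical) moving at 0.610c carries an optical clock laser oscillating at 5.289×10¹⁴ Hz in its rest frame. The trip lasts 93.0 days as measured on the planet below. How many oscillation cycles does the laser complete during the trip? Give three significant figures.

N = 3.37×10²¹

γ = 1/√(1 − 0.610²) = 1/√0.6279 = 1.262
The oscillator's own cycle count is N = f × τ where τ is the proper time aboard the station. τ = Δt/γ = 93.0/1.262 = 73.69 days = 6.367×10⁶ s.
N = 5.289×10¹⁴ × 6.367×10⁶ = 3.368×10²¹.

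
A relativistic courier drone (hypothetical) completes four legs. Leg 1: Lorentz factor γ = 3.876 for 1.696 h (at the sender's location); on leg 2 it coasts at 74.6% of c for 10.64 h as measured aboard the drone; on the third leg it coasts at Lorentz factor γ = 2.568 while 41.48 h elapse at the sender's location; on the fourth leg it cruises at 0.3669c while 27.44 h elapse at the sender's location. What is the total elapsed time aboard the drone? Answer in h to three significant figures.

Leg 1: γ = 3.876; τ_1 = 1.696/3.876 = 0.4376 h.
Leg 2: 10.64 h is already measured aboard the drone.
Leg 3: γ = 2.568; τ_3 = 41.48/2.568 = 16.15 h.
Leg 4: γ = 1/√(1 − 0.3669²) = 1/√0.8654 = 1.075; τ_4 = 27.44/1.075 = 25.53 h.
Total: 0.4376 + 10.64 + 16.15 + 25.53 h.

τ = 52.8 h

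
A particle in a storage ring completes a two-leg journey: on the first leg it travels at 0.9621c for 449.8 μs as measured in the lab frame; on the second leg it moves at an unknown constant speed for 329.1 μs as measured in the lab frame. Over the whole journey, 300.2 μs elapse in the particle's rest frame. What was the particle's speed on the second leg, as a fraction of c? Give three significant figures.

Leg 1: γ = 1/√(1 − 0.9621²) = 1/√0.07436 = 3.667; τ_1 = 449.8/3.667 = 122.7 μs.
Leg 2: speed unknown; τ_2 = 329.1/γ_2.
Total proper time: 122.7 + τ_2 = 300.2, so τ_2 = 300.2 − 122.7 = 177.5 μs.
γ_2 = 329.1/177.5 = 1.854; β = √(1 − 1/γ²) = √0.7090.

β = 0.842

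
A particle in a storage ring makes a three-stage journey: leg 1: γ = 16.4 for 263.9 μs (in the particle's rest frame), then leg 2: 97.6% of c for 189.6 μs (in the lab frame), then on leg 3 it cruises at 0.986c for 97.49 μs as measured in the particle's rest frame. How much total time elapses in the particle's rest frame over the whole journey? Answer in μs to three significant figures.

Leg 1: 263.9 μs is already measured in the particle's rest frame.
Leg 2: β = 0.976; γ = 1/√(1 − 0.976²) = 1/√0.04742 = 4.592; τ_2 = 189.6/4.592 = 41.29 μs.
Leg 3: 97.49 μs is already measured in the particle's rest frame.
Total: 263.9 + 41.29 + 97.49 μs.

τ = 403 μs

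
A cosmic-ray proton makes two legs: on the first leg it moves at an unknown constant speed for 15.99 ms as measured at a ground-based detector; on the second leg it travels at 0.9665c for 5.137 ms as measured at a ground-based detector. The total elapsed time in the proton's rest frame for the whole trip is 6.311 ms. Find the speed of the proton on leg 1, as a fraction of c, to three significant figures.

Leg 1: speed unknown; τ_1 = 15.99/γ_1.
Leg 2: γ = 1/√(1 − 0.9665²) = 1/√0.06588 = 3.896; τ_2 = 5.137/3.896 = 1.318 ms.
Total proper time: τ_1 + 1.318 = 6.311, so τ_1 = 6.311 − 1.318 = 4.993 ms.
γ_1 = 15.99/4.993 = 3.203; β = √(1 − 1/γ²) = √0.9025.

β = 0.950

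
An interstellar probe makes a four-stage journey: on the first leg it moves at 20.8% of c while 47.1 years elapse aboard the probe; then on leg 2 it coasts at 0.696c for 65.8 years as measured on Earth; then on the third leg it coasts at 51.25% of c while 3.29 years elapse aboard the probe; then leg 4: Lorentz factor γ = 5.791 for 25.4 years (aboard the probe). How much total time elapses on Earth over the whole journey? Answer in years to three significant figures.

Leg 1: β = 0.208; γ = 1/√(1 − 0.208²) = 1/√0.9567 = 1.022; Δt_1 = 1.022 × 47.1 = 48.15 years.
Leg 2: 65.8 years is already measured on Earth.
Leg 3: β = 0.5125; γ = 1/√(1 − 0.5125²) = 1/√0.7373 = 1.165; Δt_3 = 1.165 × 3.29 = 3.831 years.
Leg 4: γ = 5.791; Δt_4 = 5.791 × 25.4 = 147.1 years.
Total: 48.15 + 65.80 + 3.831 + 147.1 years.

Δt = 265 years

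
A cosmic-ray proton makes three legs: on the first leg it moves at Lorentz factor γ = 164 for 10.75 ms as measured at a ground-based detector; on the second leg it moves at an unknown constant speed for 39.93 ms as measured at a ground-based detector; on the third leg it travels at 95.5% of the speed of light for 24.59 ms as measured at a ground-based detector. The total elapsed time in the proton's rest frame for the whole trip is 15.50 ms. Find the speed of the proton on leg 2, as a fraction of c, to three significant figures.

Leg 1: γ = 164; τ_1 = 10.75/164.0 = 0.06555 ms.
Leg 2: speed unknown; τ_2 = 39.93/γ_2.
Leg 3: β = 0.955; γ = 1/√(1 − 0.955²) = 1/√0.08798 = 3.371; τ_3 = 24.59/3.371 = 7.294 ms.
Total proper time: 0.06555 + τ_2 + 7.294 = 15.50, so τ_2 = 15.50 − 7.359 = 8.141 ms.
γ_2 = 39.93/8.141 = 4.905; β = √(1 − 1/γ²) = √0.9584.

β = 0.979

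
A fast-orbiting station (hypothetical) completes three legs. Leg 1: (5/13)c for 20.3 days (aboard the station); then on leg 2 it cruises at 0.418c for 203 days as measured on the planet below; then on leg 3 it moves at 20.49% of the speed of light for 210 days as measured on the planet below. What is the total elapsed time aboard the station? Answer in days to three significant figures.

τ = 410 days

Leg 1: 20.3 days is already measured aboard the station.
Leg 2: γ = 1/√(1 − 0.418²) = 1/√0.8253 = 1.101; τ_2 = 203/1.101 = 184.4 days.
Leg 3: β = 0.2049; γ = 1/√(1 − 0.2049²) = 1/√0.9580 = 1.022; τ_3 = 210/1.022 = 205.5 days.
Total: 20.30 + 184.4 + 205.5 days.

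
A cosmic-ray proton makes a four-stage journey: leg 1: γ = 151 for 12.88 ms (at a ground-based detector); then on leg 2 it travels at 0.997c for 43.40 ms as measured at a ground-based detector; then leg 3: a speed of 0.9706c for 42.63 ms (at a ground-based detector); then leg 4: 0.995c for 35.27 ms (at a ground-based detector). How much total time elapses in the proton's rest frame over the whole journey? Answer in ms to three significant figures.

τ = 17.2 ms

Leg 1: γ = 151; τ_1 = 12.88/151.0 = 0.08530 ms.
Leg 2: γ = 1/√(1 − 0.997²) = 1/√0.005991 = 12.92; τ_2 = 43.40/12.92 = 3.359 ms.
Leg 3: γ = 1/√(1 − 0.9706²) = 1/√0.05794 = 4.155; τ_3 = 42.63/4.155 = 10.26 ms.
Leg 4: γ = 1/√(1 − 0.995²) = 1/√0.009975 = 10.01; τ_4 = 35.27/10.01 = 3.523 ms.
Total: 0.08530 + 3.359 + 10.26 + 3.523 ms.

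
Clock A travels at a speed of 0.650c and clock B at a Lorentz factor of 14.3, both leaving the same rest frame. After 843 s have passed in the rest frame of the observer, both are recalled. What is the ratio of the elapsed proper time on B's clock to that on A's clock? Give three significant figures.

τ_B/τ_A = 0.0920

A: γ = 1/√(1 − 0.650²) = 1/√0.5775 = 1.316. B: γ = 14.3.
τ_A/τ_B = γ_B/γ_A = 14.30/1.316 = 10.87, so τ_B/τ_A = 0.09202.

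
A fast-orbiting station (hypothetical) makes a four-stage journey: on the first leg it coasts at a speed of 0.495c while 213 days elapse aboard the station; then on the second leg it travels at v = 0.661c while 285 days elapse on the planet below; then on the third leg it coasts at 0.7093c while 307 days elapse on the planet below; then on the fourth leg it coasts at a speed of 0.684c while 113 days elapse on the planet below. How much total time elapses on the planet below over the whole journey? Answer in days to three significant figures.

Leg 1: γ = 1/√(1 − 0.495²) = 1/√0.7550 = 1.151; Δt_1 = 1.151 × 213 = 245.1 days.
Leg 2: 285 days is already measured on the planet below.
Leg 3: 307 days is already measured on the planet below.
Leg 4: 113 days is already measured on the planet below.
Total: 245.1 + 285.0 + 307.0 + 113.0 days.

Δt = 950 days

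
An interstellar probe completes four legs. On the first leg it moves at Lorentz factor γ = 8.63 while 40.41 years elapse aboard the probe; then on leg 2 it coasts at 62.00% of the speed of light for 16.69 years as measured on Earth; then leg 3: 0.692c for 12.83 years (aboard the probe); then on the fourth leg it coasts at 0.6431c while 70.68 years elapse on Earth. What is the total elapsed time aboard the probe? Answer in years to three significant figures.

Leg 1: 40.41 years is already measured aboard the probe.
Leg 2: β = 0.6200; γ = 1/√(1 − 0.6200²) = 1/√0.6156 = 1.275; τ_2 = 16.69/1.275 = 13.10 years.
Leg 3: 12.83 years is already measured aboard the probe.
Leg 4: γ = 1/√(1 − 0.6431²) = 1/√0.5864 = 1.306; τ_4 = 70.68/1.306 = 54.13 years.
Total: 40.41 + 13.10 + 12.83 + 54.13 years.

τ = 120 years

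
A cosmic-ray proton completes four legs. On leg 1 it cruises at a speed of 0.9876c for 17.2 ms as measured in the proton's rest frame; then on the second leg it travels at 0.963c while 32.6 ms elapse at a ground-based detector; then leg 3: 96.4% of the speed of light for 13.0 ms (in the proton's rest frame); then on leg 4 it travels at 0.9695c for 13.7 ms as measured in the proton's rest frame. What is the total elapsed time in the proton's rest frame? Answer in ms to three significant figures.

τ = 52.7 ms

Leg 1: 17.2 ms is already measured in the proton's rest frame.
Leg 2: γ = 1/√(1 − 0.963²) = 1/√0.07263 = 3.711; τ_2 = 32.6/3.711 = 8.786 ms.
Leg 3: 13.0 ms is already measured in the proton's rest frame.
Leg 4: 13.7 ms is already measured in the proton's rest frame.
Total: 17.20 + 8.786 + 13.00 + 13.70 ms.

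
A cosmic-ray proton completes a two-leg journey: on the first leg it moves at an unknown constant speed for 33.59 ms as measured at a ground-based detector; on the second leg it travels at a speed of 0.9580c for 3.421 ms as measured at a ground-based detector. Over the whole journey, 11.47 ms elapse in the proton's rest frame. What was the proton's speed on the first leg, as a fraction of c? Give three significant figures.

β = 0.950

Leg 1: speed unknown; τ_1 = 33.59/γ_1.
Leg 2: γ = 1/√(1 − 0.9580²) = 1/√0.08224 = 3.487; τ_2 = 3.421/3.487 = 0.9810 ms.
Total proper time: τ_1 + 0.9810 = 11.47, so τ_1 = 11.47 − 0.9810 = 10.49 ms.
γ_1 = 33.59/10.49 = 3.202; β = √(1 − 1/γ²) = √0.9025.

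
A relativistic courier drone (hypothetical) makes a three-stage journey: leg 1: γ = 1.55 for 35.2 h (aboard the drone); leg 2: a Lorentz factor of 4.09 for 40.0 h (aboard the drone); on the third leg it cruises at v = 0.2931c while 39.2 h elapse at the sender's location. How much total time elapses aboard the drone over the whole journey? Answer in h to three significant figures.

Leg 1: 35.2 h is already measured aboard the drone.
Leg 2: 40.0 h is already measured aboard the drone.
Leg 3: γ = 1/√(1 − 0.2931²) = 1/√0.9141 = 1.046; τ_3 = 39.2/1.046 = 37.48 h.
Total: 35.20 + 40.00 + 37.48 h.

τ = 113 h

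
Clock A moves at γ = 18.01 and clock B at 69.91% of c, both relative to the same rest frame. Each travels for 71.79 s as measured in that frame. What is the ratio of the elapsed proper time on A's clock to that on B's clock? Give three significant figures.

A: γ = 18.01. B: β = 0.6991; γ = 1/√(1 − 0.6991²) = 1/√0.5113 = 1.399.
τ_A/τ_B = γ_B/γ_A = 1.399/18.01 = 0.07765, so τ_A/τ_B = 0.07765.

τ_A/τ_B = 0.0777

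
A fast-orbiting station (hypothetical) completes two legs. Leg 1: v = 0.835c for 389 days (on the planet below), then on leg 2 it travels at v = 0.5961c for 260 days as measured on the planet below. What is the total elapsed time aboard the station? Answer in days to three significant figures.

τ = 423 days

Leg 1: γ = 1/√(1 − 0.835²) = 1/√0.3028 = 1.817; τ_1 = 389/1.817 = 214.0 days.
Leg 2: γ = 1/√(1 − 0.5961²) = 1/√0.6447 = 1.245; τ_2 = 260/1.245 = 208.8 days.
Total: 214.0 + 208.8 days.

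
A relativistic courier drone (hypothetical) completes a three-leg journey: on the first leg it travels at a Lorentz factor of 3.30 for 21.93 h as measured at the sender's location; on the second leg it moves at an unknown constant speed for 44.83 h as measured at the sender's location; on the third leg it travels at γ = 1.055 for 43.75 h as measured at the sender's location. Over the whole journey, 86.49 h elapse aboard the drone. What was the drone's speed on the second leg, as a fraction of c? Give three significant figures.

Leg 1: γ = 3.30; τ_1 = 21.93/3.300 = 6.645 h.
Leg 2: speed unknown; τ_2 = 44.83/γ_2.
Leg 3: γ = 1.055; τ_3 = 43.75/1.055 = 41.47 h.
Total proper time: 6.645 + τ_2 + 41.47 = 86.49, so τ_2 = 86.49 − 48.11 = 38.38 h.
γ_2 = 44.83/38.38 = 1.168; β = √(1 − 1/γ²) = √0.2672.

β = 0.517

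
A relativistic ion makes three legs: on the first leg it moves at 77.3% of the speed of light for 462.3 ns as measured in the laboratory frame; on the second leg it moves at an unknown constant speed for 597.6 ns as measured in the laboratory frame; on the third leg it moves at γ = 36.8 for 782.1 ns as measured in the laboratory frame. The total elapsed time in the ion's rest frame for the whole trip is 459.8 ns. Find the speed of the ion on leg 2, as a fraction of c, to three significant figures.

β = 0.970

Leg 1: β = 0.773; γ = 1/√(1 − 0.773²) = 1/√0.4025 = 1.576; τ_1 = 462.3/1.576 = 293.3 ns.
Leg 2: speed unknown; τ_2 = 597.6/γ_2.
Leg 3: γ = 36.8; τ_3 = 782.1/36.80 = 21.25 ns.
Total proper time: 293.3 + τ_2 + 21.25 = 459.8, so τ_2 = 459.8 − 314.5 = 145.3 ns.
γ_2 = 597.6/145.3 = 4.114; β = √(1 − 1/γ²) = √0.9409.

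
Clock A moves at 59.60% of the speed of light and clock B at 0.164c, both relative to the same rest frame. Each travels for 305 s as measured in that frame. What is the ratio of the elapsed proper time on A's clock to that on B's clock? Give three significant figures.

τ_A/τ_B = 0.814

A: β = 0.5960; γ = 1/√(1 − 0.5960²) = 1/√0.6448 = 1.245. B: γ = 1/√(1 − 0.164²) = 1/√0.9731 = 1.014.
τ_A/τ_B = γ_B/γ_A = 1.014/1.245 = 0.8140, so τ_A/τ_B = 0.8140.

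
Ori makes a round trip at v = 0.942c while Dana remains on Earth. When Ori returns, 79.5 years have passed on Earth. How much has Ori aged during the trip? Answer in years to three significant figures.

γ = 1/√(1 − 0.942²) = 1/√0.1126 = 2.980
Ori's clock measures proper time along the trip: τ = Δt/γ = 79.5/2.980 years.

τ = 26.7 years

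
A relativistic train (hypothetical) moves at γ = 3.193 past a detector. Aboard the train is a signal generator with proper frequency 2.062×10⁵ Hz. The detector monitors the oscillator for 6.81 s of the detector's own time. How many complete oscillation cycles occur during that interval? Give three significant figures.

γ = 3.193
During 6.81 s of lab time, the oscillator's proper time advances by τ = Δt/γ = 6.81/3.193 = 2.133 s = 2.133×10⁰ s.
N = f × τ = 2.062×10⁵ × 2.133×10⁰ = 4.398×10⁵.

N = 4.40×10⁵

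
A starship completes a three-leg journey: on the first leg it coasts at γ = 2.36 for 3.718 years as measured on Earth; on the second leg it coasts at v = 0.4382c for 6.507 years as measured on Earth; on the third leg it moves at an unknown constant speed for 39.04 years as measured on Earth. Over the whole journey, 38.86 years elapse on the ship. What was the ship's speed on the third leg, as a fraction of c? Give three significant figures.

Leg 1: γ = 2.36; τ_1 = 3.718/2.360 = 1.575 years.
Leg 2: γ = 1/√(1 − 0.4382²) = 1/√0.8080 = 1.112; τ_2 = 6.507/1.112 = 5.849 years.
Leg 3: speed unknown; τ_3 = 39.04/γ_3.
Total proper time: 1.575 + 5.849 + τ_3 = 38.86, so τ_3 = 38.86 − 7.424 = 31.44 years.
γ_3 = 39.04/31.44 = 1.242; β = √(1 − 1/γ²) = √0.3516.

β = 0.593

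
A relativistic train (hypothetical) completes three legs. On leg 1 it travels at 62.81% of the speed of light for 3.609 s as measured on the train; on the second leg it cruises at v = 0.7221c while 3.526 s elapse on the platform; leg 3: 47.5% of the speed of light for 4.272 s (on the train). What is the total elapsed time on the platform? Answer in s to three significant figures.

Δt = 13.0 s

Leg 1: β = 0.6281; γ = 1/√(1 − 0.6281²) = 1/√0.6055 = 1.285; Δt_1 = 1.285 × 3.609 = 4.638 s.
Leg 2: 3.526 s is already measured on the platform.
Leg 3: β = 0.475; γ = 1/√(1 − 0.475²) = 1/√0.7744 = 1.136; Δt_3 = 1.136 × 4.272 = 4.855 s.
Total: 4.638 + 3.526 + 4.855 s.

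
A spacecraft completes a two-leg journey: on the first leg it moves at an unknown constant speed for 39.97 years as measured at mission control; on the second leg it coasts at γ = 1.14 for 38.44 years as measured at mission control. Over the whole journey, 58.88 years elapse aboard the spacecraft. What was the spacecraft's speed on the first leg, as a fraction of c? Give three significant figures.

Leg 1: speed unknown; τ_1 = 39.97/γ_1.
Leg 2: γ = 1.14; τ_2 = 38.44/1.140 = 33.72 years.
Total proper time: τ_1 + 33.72 = 58.88, so τ_1 = 58.88 − 33.72 = 25.16 years.
γ_1 = 39.97/25.16 = 1.589; β = √(1 − 1/γ²) = √0.6037.

β = 0.777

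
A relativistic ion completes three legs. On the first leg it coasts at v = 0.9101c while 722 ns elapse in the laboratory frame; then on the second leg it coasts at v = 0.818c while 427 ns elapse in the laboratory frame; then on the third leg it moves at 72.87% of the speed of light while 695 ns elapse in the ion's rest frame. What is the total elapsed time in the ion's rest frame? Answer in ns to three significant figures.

Leg 1: γ = 1/√(1 − 0.9101²) = 1/√0.1717 = 2.413; τ_1 = 722/2.413 = 299.2 ns.
Leg 2: γ = 1/√(1 − 0.818²) = 1/√0.3309 = 1.738; τ_2 = 427/1.738 = 245.6 ns.
Leg 3: 695 ns is already measured in the ion's rest frame.
Total: 299.2 + 245.6 + 695.0 ns.

τ = 1240 ns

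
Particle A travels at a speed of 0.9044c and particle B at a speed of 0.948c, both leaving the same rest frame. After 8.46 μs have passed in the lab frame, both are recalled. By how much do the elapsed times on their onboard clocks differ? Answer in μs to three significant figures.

|τ_A − τ_B| = 0.917 μs

A: γ = 1/√(1 − 0.9044²) = 1/√0.1821 = 2.344; τ_A = 8.46/2.344 = 3.610 μs.
B: γ = 1/√(1 − 0.948²) = 1/√0.1013 = 3.142; τ_B = 8.46/3.142 = 2.693 μs.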